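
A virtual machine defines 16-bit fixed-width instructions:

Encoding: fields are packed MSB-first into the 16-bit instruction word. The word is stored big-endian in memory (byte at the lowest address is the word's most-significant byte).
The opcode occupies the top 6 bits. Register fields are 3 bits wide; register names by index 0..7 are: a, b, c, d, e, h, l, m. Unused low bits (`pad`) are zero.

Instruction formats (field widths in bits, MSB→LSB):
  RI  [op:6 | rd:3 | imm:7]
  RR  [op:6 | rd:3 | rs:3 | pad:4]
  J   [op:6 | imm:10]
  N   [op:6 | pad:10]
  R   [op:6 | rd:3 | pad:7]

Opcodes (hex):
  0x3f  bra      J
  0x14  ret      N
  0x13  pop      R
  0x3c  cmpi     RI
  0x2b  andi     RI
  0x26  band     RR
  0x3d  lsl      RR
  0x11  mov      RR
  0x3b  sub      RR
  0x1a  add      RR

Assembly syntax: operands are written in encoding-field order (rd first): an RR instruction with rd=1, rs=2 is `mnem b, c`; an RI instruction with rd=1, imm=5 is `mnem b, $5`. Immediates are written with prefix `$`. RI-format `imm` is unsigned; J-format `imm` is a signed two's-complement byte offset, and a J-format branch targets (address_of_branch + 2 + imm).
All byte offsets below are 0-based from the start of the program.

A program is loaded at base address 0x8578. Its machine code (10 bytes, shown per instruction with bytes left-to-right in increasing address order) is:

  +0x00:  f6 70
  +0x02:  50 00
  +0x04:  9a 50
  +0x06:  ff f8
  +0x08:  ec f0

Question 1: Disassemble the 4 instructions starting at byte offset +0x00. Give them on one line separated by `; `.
[00] f6 70 → 0xf670
  top 6b → 0x3d → lsl [RR]
  rd@[9:7]=0x4 ⇒ e
  rs@[6:4]=0x7 ⇒ m
[02] 50 00 → 0x5000
  top 6b → 0x14 → ret [N]
[04] 9a 50 → 0x9a50
  top 6b → 0x26 → band [RR]
  rd@[9:7]=0x4 ⇒ e
  rs@[6:4]=0x5 ⇒ h
[06] ff f8 → 0xfff8
  top 6b → 0x3f → bra [J]
  imm@[9:0]=0x3f8 (s10→-8) ⇒ $-8

lsl e, m; ret; band e, h; bra $-8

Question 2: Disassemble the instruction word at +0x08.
sub b, m

off 0x08: read ec f0 as big → 0xecf0
  op=0xecf0>>10=0x3b ⇒ sub (RR)
  rd: (w>>7)&0x7=0x1 → b
  rs: (w>>4)&0x7=0x7 → m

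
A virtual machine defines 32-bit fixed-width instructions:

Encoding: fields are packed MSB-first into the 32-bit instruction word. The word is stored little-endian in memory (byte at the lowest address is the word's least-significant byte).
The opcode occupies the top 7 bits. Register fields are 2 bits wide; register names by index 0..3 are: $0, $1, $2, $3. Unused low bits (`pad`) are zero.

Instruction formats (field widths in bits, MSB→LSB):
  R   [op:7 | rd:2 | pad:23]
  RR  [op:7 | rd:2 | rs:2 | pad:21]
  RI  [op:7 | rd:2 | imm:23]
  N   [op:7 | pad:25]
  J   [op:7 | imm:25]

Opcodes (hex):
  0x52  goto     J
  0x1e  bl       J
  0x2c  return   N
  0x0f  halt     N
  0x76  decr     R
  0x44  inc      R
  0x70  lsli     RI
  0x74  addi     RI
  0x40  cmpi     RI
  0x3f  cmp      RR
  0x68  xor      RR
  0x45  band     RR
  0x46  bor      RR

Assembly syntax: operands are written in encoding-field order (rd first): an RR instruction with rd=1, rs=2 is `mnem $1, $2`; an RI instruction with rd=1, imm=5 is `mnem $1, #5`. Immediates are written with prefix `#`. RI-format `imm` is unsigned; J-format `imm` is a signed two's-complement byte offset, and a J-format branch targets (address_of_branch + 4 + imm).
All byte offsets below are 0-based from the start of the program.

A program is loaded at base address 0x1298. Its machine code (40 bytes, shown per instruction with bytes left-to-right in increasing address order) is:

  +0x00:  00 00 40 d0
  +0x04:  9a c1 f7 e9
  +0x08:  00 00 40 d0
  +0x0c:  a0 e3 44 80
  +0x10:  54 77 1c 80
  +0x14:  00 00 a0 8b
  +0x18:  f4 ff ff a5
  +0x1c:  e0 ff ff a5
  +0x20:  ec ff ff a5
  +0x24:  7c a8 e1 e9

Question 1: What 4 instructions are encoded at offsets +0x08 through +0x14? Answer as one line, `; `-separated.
[08] 00 00 40 d0 → 0xd0400000
  opcode bits[31:25]=0x68: xor/RR
  rd@[24:23]=0x0 ⇒ $0
  rs@[22:21]=0x2 ⇒ $2
[0c] a0 e3 44 80 → 0x8044e3a0
  opcode bits[31:25]=0x40: cmpi/RI
  rd@[24:23]=0x0 ⇒ $0
  imm@[22:0]=0x44e3a0 ⇒ #4514720
[10] 54 77 1c 80 → 0x801c7754
  opcode bits[31:25]=0x40: cmpi/RI
  rd@[24:23]=0x0 ⇒ $0
  imm@[22:0]=0x1c7754 ⇒ #1865556
[14] 00 00 a0 8b → 0x8ba00000
  opcode bits[31:25]=0x45: band/RR
  rd@[24:23]=0x3 ⇒ $3
  rs@[22:21]=0x1 ⇒ $1

xor $0, $2; cmpi $0, #4514720; cmpi $0, #1865556; band $3, $1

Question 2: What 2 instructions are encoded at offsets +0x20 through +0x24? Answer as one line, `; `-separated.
off 0x20: read ec ff ff a5 as little → 0xa5ffffec
  opcode bits[31:25]=0x52: goto/J
  imm@[24:0]=0x1ffffec (s25→-20) ⇒ #-20
off 0x24: read 7c a8 e1 e9 as little → 0xe9e1a87c
  opcode bits[31:25]=0x74: addi/RI
  rd@[24:23]=0x3 ⇒ $3
  imm@[22:0]=0x61a87c ⇒ #6400124

goto #-20; addi $3, #6400124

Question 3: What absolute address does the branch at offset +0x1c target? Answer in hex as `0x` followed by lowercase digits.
[1c] e0 ff ff a5 → 0xa5ffffe0
  opcode bits[31:25]=0x52: goto/J
  imm: (w>>0)&0x1ffffff=0x1ffffe0 (s25→-32) → #-32
  target = base 0x1298 + off 0x1c + 4 + imm -32 = 0x1298

0x1298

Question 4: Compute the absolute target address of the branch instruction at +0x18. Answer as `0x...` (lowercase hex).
+0x18: f4 ff ff a5 ⇒ word 0xa5fffff4 (little)
  top 7b → 0x52 → goto [J]
  [24:0] imm=33554420 (s25→-12) = #-12
  target = base 0x1298 + off 0x18 + 4 + imm -12 = 0x12a8

0x12a8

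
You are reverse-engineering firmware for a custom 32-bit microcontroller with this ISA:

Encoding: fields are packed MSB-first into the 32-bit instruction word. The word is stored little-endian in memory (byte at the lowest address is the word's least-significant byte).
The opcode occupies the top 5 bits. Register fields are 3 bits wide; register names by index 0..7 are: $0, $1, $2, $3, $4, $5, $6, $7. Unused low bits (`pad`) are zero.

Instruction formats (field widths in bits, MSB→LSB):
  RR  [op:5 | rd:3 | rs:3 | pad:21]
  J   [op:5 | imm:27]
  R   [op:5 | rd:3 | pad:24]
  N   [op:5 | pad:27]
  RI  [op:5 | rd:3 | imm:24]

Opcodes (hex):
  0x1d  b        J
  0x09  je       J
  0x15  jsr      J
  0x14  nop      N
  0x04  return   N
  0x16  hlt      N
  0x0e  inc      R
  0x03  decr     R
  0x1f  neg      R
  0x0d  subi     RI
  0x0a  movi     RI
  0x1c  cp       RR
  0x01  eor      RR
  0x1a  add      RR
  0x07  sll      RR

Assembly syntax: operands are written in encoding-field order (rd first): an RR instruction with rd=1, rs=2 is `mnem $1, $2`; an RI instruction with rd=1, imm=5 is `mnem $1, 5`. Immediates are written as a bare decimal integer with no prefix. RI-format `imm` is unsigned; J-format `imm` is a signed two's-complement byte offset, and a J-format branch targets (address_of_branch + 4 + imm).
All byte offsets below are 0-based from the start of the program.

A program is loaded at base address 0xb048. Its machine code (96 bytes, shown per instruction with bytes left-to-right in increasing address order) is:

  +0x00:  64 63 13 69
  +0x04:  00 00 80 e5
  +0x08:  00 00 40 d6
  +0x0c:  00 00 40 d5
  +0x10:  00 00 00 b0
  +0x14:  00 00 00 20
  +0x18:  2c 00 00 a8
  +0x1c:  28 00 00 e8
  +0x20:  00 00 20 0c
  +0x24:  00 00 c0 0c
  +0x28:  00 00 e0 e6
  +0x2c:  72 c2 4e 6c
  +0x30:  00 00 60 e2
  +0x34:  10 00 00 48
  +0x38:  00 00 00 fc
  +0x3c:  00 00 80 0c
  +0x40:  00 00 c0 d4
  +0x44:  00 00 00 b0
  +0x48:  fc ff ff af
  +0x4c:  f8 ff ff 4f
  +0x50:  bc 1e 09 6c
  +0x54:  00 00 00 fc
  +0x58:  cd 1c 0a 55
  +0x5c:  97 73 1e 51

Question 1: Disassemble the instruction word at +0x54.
off 0x54: read 00 00 00 fc as little → 0xfc000000
  opcode bits[31:27]=0x1f: neg/R
  rd@[26:24]=0x4 ⇒ $4

neg $4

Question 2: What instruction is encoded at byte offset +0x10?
hlt

+0x10: 00 00 00 b0 ⇒ word 0xb0000000 (little)
  opcode bits[31:27]=0x16: hlt/N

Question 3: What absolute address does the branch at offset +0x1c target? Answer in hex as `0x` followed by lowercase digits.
off 0x1c: read 28 00 00 e8 as little → 0xe8000028
  top 5b → 0x1d → b [J]
  [26:0] imm=40 = 40
  target = base 0xb048 + off 0x1c + 4 + imm 40 = 0xb090

0xb090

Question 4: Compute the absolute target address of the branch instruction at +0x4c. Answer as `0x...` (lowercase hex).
0xb090

off 0x4c: read f8 ff ff 4f as little → 0x4ffffff8
  op=0x4ffffff8>>27=0x9 ⇒ je (J)
  imm: (w>>0)&0x7ffffff=0x7fffff8 (s27→-8) → -8
  target = base 0xb048 + off 0x4c + 4 + imm -8 = 0xb090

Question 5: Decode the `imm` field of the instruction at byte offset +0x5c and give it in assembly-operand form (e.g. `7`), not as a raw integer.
1995671

@+5c  little-endian(97 73 1e 51) = 0x511e7397
  opcode bits[31:27]=0xa: movi/RI
  rd@[26:24]=0x1 ⇒ $1
  imm@[23:0]=0x1e7397 ⇒ 1995671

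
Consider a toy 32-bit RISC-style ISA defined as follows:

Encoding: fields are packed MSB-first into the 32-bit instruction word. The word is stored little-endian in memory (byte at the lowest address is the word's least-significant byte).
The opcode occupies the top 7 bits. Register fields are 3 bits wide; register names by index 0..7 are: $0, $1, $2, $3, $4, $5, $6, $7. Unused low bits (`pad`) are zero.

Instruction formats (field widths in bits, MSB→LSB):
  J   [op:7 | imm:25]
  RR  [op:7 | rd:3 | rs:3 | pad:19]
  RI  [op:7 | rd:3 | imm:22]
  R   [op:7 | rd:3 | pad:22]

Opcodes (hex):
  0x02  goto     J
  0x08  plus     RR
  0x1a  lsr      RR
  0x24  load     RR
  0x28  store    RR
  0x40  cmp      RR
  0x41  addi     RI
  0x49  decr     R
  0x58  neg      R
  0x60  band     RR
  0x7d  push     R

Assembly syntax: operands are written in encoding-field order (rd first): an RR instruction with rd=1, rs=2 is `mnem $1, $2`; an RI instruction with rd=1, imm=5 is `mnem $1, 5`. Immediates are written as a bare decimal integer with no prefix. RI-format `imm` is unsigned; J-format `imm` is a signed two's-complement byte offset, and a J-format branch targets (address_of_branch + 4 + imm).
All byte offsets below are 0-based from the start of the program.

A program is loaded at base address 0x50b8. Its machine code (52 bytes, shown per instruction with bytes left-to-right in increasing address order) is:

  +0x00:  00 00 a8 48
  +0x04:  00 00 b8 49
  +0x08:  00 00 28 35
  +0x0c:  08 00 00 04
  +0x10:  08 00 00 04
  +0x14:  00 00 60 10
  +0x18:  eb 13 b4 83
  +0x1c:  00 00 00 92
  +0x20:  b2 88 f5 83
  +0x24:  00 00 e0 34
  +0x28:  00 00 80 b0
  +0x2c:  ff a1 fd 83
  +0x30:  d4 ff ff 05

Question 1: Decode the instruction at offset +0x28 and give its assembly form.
neg $2

@+28  little-endian(00 00 80 b0) = 0xb0800000
  op=0xb0800000>>25=0x58 ⇒ neg (R)
  [24:22] rd=2 = $2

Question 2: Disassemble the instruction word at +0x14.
+0x14: 00 00 60 10 ⇒ word 0x10600000 (little)
  opcode bits[31:25]=0x8: plus/RR
  rd@[24:22]=0x1 ⇒ $1
  rs@[21:19]=0x4 ⇒ $4

plus $1, $4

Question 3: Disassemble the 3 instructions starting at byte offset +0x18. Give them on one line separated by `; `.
addi $6, 3412971; decr $0; addi $7, 3508402

[18] eb 13 b4 83 → 0x83b413eb
  opcode bits[31:25]=0x41: addi/RI
  rd: (w>>22)&0x7=0x6 → $6
  imm: (w>>0)&0x3fffff=0x3413eb → 3412971
[1c] 00 00 00 92 → 0x92000000
  opcode bits[31:25]=0x49: decr/R
  rd: (w>>22)&0x7=0x0 → $0
[20] b2 88 f5 83 → 0x83f588b2
  opcode bits[31:25]=0x41: addi/RI
  rd: (w>>22)&0x7=0x7 → $7
  imm: (w>>0)&0x3fffff=0x3588b2 → 3508402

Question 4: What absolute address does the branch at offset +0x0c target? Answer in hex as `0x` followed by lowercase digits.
0x50d0

@+0c  little-endian(08 00 00 04) = 0x04000008
  op=0x04000008>>25=0x2 ⇒ goto (J)
  [24:0] imm=8 = 8
  target = base 0x50b8 + off 0x0c + 4 + imm 8 = 0x50d0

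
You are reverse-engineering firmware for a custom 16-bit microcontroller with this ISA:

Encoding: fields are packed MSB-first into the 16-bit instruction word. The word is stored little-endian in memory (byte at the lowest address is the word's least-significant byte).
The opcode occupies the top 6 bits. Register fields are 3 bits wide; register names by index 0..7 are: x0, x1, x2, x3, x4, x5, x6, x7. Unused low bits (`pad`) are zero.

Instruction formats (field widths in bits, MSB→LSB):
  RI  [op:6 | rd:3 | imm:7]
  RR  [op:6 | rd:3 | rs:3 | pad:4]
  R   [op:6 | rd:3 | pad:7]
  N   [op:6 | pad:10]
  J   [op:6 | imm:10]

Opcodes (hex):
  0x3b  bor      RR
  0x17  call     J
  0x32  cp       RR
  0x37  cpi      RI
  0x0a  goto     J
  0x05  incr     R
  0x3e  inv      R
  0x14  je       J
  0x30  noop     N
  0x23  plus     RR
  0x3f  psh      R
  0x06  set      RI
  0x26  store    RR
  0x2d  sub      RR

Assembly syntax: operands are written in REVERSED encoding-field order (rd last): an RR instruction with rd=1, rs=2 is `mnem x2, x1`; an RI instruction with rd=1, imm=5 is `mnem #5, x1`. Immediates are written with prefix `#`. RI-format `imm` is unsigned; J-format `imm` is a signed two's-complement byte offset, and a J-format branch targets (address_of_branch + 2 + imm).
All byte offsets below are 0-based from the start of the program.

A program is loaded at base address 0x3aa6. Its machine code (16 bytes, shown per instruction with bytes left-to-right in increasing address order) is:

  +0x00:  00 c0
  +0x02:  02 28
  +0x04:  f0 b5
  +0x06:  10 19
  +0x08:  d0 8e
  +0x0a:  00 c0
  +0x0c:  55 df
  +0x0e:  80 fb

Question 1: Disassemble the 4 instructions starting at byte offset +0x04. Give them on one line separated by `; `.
[04] f0 b5 → 0xb5f0
  opcode bits[15:10]=0x2d: sub/RR
  rd: (w>>7)&0x7=0x3 → x3
  rs: (w>>4)&0x7=0x7 → x7
[06] 10 19 → 0x1910
  opcode bits[15:10]=0x6: set/RI
  rd: (w>>7)&0x7=0x2 → x2
  imm: (w>>0)&0x7f=0x10 → #16
[08] d0 8e → 0x8ed0
  opcode bits[15:10]=0x23: plus/RR
  rd: (w>>7)&0x7=0x5 → x5
  rs: (w>>4)&0x7=0x5 → x5
[0a] 00 c0 → 0xc000
  opcode bits[15:10]=0x30: noop/N

sub x7, x3; set #16, x2; plus x5, x5; noop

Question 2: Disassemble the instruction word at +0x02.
[02] 02 28 → 0x2802
  top 6b → 0xa → goto [J]
  imm: (w>>0)&0x3ff=0x2 → #2

goto #2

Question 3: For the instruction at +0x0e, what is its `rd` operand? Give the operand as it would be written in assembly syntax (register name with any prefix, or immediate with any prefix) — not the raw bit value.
x7

[0e] 80 fb → 0xfb80
  opcode bits[15:10]=0x3e: inv/R
  rd@[9:7]=0x7 ⇒ x7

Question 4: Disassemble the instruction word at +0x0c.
cpi #85, x6

[0c] 55 df → 0xdf55
  top 6b → 0x37 → cpi [RI]
  [9:7] rd=6 = x6
  [6:0] imm=85 = #85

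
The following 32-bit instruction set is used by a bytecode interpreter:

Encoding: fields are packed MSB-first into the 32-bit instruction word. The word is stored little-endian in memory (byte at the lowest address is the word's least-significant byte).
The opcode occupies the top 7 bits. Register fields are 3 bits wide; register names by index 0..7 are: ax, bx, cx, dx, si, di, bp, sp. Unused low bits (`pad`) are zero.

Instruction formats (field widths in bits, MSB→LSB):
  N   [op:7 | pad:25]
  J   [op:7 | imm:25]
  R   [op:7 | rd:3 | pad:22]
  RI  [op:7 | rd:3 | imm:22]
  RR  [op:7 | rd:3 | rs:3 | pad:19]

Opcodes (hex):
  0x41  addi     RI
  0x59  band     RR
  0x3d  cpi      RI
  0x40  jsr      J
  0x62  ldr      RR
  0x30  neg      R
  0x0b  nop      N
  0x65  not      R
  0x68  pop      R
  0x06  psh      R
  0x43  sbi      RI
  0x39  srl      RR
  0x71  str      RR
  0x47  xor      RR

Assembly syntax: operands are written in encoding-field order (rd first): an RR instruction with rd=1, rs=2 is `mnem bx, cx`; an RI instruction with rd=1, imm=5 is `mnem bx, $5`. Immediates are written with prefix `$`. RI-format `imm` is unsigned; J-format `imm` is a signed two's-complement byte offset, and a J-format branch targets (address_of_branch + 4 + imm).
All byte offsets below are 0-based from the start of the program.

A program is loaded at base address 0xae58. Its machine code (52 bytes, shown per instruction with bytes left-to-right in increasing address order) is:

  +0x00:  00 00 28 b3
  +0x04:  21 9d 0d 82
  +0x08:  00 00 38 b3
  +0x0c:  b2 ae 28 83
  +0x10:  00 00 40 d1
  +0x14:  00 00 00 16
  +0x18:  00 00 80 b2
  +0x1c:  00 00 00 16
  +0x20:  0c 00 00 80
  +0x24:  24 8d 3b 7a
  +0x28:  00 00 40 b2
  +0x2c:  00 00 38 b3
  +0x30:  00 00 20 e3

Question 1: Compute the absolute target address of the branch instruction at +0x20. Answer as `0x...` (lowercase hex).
+0x20: 0c 00 00 80 ⇒ word 0x8000000c (little)
  opcode bits[31:25]=0x40: jsr/J
  [24:0] imm=12 = $12
  target = base 0xae58 + off 0x20 + 4 + imm 12 = 0xae88

0xae88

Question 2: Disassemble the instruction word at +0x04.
@+04  little-endian(21 9d 0d 82) = 0x820d9d21
  top 7b → 0x41 → addi [RI]
  [24:22] rd=0 = ax
  [21:0] imm=892193 = $892193

addi ax, $892193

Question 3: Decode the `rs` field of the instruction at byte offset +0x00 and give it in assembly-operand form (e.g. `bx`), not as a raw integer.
di

[00] 00 00 28 b3 → 0xb3280000
  top 7b → 0x59 → band [RR]
  rd: (w>>22)&0x7=0x4 → si
  rs: (w>>19)&0x7=0x5 → di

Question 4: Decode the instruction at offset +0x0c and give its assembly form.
addi si, $2666162

@+0c  little-endian(b2 ae 28 83) = 0x8328aeb2
  op=0x8328aeb2>>25=0x41 ⇒ addi (RI)
  rd: (w>>22)&0x7=0x4 → si
  imm: (w>>0)&0x3fffff=0x28aeb2 → $2666162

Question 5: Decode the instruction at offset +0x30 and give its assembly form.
off 0x30: read 00 00 20 e3 as little → 0xe3200000
  top 7b → 0x71 → str [RR]
  [24:22] rd=4 = si
  [21:19] rs=4 = si

str si, si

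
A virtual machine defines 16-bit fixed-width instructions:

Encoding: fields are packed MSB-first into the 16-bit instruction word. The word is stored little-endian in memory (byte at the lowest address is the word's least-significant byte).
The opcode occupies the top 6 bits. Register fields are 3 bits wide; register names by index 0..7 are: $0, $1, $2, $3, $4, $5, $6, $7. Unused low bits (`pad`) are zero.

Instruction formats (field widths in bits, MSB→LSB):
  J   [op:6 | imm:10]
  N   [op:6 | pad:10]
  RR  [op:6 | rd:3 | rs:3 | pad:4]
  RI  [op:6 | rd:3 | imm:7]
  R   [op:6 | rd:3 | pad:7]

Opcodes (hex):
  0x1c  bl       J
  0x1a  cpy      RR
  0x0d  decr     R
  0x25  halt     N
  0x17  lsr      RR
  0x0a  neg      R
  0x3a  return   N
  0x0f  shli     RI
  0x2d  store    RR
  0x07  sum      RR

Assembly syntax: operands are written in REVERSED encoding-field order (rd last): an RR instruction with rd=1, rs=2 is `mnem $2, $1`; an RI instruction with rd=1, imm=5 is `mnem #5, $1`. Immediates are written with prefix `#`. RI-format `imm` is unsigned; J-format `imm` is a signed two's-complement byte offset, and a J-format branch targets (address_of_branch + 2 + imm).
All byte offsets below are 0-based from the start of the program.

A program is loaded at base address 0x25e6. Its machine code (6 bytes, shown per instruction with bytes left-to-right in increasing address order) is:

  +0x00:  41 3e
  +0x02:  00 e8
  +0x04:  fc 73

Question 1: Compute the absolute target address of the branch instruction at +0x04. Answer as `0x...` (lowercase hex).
0x25e8

off 0x04: read fc 73 as little → 0x73fc
  top 6b → 0x1c → bl [J]
  imm: (w>>0)&0x3ff=0x3fc (s10→-4) → #-4
  target = base 0x25e6 + off 0x04 + 2 + imm -4 = 0x25e8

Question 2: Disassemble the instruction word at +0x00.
shli #65, $4

[00] 41 3e → 0x3e41
  op=0x3e41>>10=0xf ⇒ shli (RI)
  rd@[9:7]=0x4 ⇒ $4
  imm@[6:0]=0x41 ⇒ #65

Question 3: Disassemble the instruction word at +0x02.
return

@+02  little-endian(00 e8) = 0xe800
  opcode bits[15:10]=0x3a: return/N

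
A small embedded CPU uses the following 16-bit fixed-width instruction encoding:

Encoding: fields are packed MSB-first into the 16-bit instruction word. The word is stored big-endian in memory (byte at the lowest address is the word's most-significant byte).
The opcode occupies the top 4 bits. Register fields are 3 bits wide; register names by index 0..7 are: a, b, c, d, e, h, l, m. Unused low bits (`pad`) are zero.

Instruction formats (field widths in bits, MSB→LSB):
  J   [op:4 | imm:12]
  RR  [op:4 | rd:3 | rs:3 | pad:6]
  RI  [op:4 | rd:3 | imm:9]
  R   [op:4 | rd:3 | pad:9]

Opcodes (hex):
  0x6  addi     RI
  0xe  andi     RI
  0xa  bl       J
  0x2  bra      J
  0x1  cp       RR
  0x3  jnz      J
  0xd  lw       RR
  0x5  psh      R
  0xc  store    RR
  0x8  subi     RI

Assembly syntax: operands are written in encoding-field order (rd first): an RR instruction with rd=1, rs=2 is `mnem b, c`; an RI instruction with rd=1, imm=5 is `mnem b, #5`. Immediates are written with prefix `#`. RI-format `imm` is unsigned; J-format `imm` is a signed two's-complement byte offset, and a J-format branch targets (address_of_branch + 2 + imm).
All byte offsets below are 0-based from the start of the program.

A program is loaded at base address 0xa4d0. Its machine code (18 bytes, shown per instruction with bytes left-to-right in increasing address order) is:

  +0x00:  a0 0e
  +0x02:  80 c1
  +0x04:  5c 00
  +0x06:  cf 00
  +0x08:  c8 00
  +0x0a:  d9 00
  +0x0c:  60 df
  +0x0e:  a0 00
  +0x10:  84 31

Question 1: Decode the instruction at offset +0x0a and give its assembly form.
off 0x0a: read d9 00 as big → 0xd900
  opcode bits[15:12]=0xd: lw/RR
  rd: (w>>9)&0x7=0x4 → e
  rs: (w>>6)&0x7=0x4 → e

lw e, e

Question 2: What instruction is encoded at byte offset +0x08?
store e, a

@+08  big-endian(c8 00) = 0xc800
  op=0xc800>>12=0xc ⇒ store (RR)
  rd@[11:9]=0x4 ⇒ e
  rs@[8:6]=0x0 ⇒ a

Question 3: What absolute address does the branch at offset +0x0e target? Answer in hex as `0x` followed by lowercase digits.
0xa4e0

off 0x0e: read a0 00 as big → 0xa000
  opcode bits[15:12]=0xa: bl/J
  imm@[11:0]=0x0 ⇒ #0
  target = base 0xa4d0 + off 0x0e + 2 + imm 0 = 0xa4e0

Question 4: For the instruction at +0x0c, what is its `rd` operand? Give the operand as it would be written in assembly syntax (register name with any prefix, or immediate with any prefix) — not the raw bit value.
a

[0c] 60 df → 0x60df
  top 4b → 0x6 → addi [RI]
  rd: (w>>9)&0x7=0x0 → a
  imm: (w>>0)&0x1ff=0xdf → #223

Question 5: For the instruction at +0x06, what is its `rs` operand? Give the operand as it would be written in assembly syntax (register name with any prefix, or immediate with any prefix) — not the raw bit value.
e

off 0x06: read cf 00 as big → 0xcf00
  top 4b → 0xc → store [RR]
  [11:9] rd=7 = m
  [8:6] rs=4 = e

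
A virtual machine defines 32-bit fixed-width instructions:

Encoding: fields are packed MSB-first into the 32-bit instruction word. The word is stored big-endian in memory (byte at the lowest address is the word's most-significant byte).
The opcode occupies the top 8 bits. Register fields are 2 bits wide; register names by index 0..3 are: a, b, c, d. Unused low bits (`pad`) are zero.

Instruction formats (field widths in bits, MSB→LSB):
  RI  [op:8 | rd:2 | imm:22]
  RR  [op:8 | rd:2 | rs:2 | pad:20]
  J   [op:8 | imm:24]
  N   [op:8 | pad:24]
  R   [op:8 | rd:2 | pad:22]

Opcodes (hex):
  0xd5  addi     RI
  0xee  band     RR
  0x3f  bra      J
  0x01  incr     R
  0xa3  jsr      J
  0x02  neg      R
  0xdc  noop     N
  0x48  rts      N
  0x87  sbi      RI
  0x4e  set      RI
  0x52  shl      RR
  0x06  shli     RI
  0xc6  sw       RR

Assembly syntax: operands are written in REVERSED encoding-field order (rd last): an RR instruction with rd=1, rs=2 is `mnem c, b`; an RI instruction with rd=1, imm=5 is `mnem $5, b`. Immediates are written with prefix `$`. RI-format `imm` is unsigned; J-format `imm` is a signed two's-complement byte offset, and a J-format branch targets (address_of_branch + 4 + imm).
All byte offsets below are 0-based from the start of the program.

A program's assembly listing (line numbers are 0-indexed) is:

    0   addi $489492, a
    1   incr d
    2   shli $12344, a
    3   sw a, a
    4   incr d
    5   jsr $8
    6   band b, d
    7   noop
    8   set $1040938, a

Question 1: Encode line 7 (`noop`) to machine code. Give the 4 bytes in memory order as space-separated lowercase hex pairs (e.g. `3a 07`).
dc 00 00 00

L7: noop op=0xdc:8|pad=0:24 ⇒ 0xdc000000 ⇒ big dc 00 00 00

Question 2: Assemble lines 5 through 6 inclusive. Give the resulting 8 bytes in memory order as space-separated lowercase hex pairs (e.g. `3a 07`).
L5: jsr op=0xa3:8|imm=8:24 ⇒ 0xa3000008 ⇒ big a3 00 00 08
L6: band op=0xee:8|rd=3:2|rs=1:2|pad=0:20 ⇒ 0xeed00000 ⇒ big ee d0 00 00

a3 00 00 08 ee d0 00 00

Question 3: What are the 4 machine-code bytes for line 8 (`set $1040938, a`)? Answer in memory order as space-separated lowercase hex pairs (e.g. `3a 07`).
L8: set op=0x4e:8|rd=0:2|imm=1040938:22 ⇒ 0x4e0fe22a ⇒ big 4e 0f e2 2a

4e 0f e2 2a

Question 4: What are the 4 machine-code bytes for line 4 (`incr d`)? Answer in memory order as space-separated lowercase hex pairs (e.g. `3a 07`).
4. incr fields op=0x1:8|rd=3:2|pad=0:22 → word 01c00000h → 01 c0 00 00

01 c0 00 00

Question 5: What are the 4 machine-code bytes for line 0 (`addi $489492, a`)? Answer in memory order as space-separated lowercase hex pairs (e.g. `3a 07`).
line 0 (addi): pack op=0xd5:8|rd=0:2|imm=489492:22 = 0xd5077814; big→ d5 07 78 14

d5 07 78 14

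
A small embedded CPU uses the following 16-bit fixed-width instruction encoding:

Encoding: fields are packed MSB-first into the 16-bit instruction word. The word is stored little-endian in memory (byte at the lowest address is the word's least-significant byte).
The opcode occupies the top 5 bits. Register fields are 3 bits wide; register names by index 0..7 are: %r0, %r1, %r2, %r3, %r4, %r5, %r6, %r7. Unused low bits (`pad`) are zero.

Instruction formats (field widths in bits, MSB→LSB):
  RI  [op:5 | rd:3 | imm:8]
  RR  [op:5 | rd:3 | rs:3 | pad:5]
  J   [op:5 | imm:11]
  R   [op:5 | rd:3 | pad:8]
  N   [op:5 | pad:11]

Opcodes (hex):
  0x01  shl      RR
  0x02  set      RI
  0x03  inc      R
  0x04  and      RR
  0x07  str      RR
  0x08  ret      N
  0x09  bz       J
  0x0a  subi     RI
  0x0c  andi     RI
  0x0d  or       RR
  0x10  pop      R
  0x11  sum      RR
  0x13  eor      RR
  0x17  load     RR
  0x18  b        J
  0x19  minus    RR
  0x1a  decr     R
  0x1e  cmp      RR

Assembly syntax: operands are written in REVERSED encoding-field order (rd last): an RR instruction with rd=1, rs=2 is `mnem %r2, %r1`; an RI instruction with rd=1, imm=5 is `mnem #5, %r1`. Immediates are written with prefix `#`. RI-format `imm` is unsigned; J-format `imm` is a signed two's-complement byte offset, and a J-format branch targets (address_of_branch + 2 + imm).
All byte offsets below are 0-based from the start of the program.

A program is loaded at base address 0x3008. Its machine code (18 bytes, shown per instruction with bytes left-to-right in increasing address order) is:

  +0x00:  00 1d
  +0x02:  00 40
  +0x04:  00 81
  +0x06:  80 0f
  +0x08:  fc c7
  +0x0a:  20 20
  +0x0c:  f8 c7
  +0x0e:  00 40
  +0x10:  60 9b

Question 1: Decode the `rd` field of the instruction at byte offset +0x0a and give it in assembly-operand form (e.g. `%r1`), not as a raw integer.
%r0

[0a] 20 20 → 0x2020
  op=0x2020>>11=0x4 ⇒ and (RR)
  rd: (w>>8)&0x7=0x0 → %r0
  rs: (w>>5)&0x7=0x1 → %r1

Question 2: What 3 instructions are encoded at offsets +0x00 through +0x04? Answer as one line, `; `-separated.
inc %r5; ret; pop %r1

@+00  little-endian(00 1d) = 0x1d00
  top 5b → 0x3 → inc [R]
  rd@[10:8]=0x5 ⇒ %r5
@+02  little-endian(00 40) = 0x4000
  top 5b → 0x8 → ret [N]
@+04  little-endian(00 81) = 0x8100
  top 5b → 0x10 → pop [R]
  rd@[10:8]=0x1 ⇒ %r1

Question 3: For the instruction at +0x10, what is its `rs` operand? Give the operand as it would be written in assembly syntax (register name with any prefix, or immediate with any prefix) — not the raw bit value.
[10] 60 9b → 0x9b60
  top 5b → 0x13 → eor [RR]
  rd@[10:8]=0x3 ⇒ %r3
  rs@[7:5]=0x3 ⇒ %r3

%r3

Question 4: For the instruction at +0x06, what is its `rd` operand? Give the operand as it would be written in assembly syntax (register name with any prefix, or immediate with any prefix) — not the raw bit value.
%r7

+0x06: 80 0f ⇒ word 0x0f80 (little)
  opcode bits[15:11]=0x1: shl/RR
  rd: (w>>8)&0x7=0x7 → %r7
  rs: (w>>5)&0x7=0x4 → %r4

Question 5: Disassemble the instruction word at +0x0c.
off 0x0c: read f8 c7 as little → 0xc7f8
  opcode bits[15:11]=0x18: b/J
  imm: (w>>0)&0x7ff=0x7f8 (s11→-8) → #-8

b #-8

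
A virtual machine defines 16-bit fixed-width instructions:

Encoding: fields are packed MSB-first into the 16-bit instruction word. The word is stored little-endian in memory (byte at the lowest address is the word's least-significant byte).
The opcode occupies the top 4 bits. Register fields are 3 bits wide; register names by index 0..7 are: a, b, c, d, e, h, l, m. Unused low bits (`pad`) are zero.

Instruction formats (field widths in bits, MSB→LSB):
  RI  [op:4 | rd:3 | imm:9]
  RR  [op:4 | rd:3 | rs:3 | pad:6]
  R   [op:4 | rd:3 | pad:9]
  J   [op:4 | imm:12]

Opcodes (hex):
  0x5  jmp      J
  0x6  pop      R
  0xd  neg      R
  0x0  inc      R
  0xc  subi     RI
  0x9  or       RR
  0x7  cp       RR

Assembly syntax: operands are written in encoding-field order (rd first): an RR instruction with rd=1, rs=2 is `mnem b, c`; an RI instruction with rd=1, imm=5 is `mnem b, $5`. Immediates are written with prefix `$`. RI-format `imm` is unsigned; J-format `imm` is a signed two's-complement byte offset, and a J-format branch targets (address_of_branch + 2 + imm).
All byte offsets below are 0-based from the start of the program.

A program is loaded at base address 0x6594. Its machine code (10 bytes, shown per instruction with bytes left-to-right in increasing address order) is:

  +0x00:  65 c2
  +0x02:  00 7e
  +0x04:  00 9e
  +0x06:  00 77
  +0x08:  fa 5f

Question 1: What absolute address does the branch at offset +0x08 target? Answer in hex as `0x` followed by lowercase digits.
off 0x08: read fa 5f as little → 0x5ffa
  opcode bits[15:12]=0x5: jmp/J
  [11:0] imm=4090 (s12→-6) = $-6
  target = base 0x6594 + off 0x08 + 2 + imm -6 = 0x6598

0x6598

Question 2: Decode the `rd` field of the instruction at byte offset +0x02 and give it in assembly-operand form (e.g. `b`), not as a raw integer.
m

off 0x02: read 00 7e as little → 0x7e00
  opcode bits[15:12]=0x7: cp/RR
  rd: (w>>9)&0x7=0x7 → m
  rs: (w>>6)&0x7=0x0 → a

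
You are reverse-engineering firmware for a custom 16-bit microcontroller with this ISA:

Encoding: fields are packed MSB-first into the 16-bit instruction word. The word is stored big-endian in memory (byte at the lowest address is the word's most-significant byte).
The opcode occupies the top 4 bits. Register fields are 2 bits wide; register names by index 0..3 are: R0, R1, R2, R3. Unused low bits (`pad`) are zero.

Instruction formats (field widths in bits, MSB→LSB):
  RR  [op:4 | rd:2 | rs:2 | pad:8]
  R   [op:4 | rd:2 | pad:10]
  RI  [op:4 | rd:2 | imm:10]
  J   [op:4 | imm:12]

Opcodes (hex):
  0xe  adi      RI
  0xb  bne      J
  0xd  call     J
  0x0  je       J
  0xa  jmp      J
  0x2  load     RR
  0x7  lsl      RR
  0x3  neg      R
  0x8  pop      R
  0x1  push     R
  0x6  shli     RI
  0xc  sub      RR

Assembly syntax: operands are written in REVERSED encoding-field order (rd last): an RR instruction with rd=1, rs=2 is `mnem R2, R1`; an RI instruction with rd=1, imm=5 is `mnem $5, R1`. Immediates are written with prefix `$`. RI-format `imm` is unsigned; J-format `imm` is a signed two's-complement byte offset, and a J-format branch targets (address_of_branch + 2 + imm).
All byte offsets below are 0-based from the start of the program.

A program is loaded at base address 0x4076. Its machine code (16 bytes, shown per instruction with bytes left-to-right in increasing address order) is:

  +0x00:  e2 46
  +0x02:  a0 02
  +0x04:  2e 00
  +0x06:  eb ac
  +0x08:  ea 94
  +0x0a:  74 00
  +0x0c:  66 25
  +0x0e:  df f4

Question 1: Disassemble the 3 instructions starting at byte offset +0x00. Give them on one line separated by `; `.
adi $582, R0; jmp $2; load R2, R3

[00] e2 46 → 0xe246
  top 4b → 0xe → adi [RI]
  rd: (w>>10)&0x3=0x0 → R0
  imm: (w>>0)&0x3ff=0x246 → $582
[02] a0 02 → 0xa002
  top 4b → 0xa → jmp [J]
  imm: (w>>0)&0xfff=0x2 → $2
[04] 2e 00 → 0x2e00
  top 4b → 0x2 → load [RR]
  rd: (w>>10)&0x3=0x3 → R3
  rs: (w>>8)&0x3=0x2 → R2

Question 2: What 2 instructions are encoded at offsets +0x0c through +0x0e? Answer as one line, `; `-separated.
shli $549, R1; call $-12

+0x0c: 66 25 ⇒ word 0x6625 (big)
  op=0x6625>>12=0x6 ⇒ shli (RI)
  rd: (w>>10)&0x3=0x1 → R1
  imm: (w>>0)&0x3ff=0x225 → $549
+0x0e: df f4 ⇒ word 0xdff4 (big)
  op=0xdff4>>12=0xd ⇒ call (J)
  imm: (w>>0)&0xfff=0xff4 (s12→-12) → $-12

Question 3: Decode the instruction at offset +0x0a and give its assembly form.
+0x0a: 74 00 ⇒ word 0x7400 (big)
  opcode bits[15:12]=0x7: lsl/RR
  rd@[11:10]=0x1 ⇒ R1
  rs@[9:8]=0x0 ⇒ R0

lsl R0, R1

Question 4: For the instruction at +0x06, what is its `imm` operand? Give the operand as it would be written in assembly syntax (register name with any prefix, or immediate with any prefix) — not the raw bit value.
$940

[06] eb ac → 0xebac
  opcode bits[15:12]=0xe: adi/RI
  [11:10] rd=2 = R2
  [9:0] imm=940 = $940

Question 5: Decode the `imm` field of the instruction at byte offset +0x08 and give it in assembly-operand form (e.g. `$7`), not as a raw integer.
$660

+0x08: ea 94 ⇒ word 0xea94 (big)
  opcode bits[15:12]=0xe: adi/RI
  rd@[11:10]=0x2 ⇒ R2
  imm@[9:0]=0x294 ⇒ $660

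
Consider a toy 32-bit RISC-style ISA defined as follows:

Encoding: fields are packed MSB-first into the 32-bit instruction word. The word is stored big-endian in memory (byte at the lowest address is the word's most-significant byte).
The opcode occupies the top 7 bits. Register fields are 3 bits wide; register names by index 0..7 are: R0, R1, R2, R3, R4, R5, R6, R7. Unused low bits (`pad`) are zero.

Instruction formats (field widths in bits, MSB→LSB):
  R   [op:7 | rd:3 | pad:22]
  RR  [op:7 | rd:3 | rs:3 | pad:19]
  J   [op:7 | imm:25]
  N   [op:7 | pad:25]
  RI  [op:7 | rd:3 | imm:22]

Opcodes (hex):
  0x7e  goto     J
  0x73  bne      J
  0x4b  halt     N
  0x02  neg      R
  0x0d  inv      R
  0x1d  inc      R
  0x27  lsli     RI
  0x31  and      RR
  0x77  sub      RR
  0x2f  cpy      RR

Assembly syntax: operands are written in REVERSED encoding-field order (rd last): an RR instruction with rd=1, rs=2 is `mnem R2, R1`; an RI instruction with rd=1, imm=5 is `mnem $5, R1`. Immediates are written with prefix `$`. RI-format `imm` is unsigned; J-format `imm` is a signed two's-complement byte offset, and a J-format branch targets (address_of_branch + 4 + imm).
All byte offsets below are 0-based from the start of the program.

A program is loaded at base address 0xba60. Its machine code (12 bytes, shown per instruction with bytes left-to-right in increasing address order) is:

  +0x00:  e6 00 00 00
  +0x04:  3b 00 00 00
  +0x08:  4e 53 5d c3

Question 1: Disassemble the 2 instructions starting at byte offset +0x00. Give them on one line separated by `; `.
bne $0; inc R4

[00] e6 00 00 00 → 0xe6000000
  opcode bits[31:25]=0x73: bne/J
  [24:0] imm=0 = $0
[04] 3b 00 00 00 → 0x3b000000
  opcode bits[31:25]=0x1d: inc/R
  [24:22] rd=4 = R4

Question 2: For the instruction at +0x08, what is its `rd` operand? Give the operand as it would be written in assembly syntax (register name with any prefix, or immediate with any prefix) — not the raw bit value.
[08] 4e 53 5d c3 → 0x4e535dc3
  op=0x4e535dc3>>25=0x27 ⇒ lsli (RI)
  rd@[24:22]=0x1 ⇒ R1
  imm@[21:0]=0x135dc3 ⇒ $1269187

R1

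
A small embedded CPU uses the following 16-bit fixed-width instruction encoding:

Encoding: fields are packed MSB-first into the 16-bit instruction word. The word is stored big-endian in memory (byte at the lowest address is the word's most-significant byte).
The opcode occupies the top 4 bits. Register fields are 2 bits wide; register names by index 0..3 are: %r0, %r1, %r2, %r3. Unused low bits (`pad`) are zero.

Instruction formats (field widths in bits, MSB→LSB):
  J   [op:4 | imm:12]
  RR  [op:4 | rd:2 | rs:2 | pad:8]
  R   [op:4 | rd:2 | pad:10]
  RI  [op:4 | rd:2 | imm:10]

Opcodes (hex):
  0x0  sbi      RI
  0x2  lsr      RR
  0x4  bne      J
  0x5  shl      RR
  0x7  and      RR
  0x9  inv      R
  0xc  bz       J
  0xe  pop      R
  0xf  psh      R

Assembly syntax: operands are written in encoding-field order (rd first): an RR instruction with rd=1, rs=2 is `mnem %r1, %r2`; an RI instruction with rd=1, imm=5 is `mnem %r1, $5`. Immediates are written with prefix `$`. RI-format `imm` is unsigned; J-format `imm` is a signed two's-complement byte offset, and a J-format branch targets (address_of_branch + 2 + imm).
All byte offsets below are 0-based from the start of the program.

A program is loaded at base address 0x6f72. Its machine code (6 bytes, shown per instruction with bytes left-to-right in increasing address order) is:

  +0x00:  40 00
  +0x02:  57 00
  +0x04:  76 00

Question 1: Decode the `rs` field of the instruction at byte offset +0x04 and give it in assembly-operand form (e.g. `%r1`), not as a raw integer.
%r2

+0x04: 76 00 ⇒ word 0x7600 (big)
  opcode bits[15:12]=0x7: and/RR
  [11:10] rd=1 = %r1
  [9:8] rs=2 = %r2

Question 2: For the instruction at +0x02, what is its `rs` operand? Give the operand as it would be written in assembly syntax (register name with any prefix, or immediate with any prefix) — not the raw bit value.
%r3

@+02  big-endian(57 00) = 0x5700
  op=0x5700>>12=0x5 ⇒ shl (RR)
  rd@[11:10]=0x1 ⇒ %r1
  rs@[9:8]=0x3 ⇒ %r3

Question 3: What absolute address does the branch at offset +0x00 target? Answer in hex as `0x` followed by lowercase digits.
0x6f74

[00] 40 00 → 0x4000
  op=0x4000>>12=0x4 ⇒ bne (J)
  imm: (w>>0)&0xfff=0x0 → $0
  target = base 0x6f72 + off 0x00 + 2 + imm 0 = 0x6f74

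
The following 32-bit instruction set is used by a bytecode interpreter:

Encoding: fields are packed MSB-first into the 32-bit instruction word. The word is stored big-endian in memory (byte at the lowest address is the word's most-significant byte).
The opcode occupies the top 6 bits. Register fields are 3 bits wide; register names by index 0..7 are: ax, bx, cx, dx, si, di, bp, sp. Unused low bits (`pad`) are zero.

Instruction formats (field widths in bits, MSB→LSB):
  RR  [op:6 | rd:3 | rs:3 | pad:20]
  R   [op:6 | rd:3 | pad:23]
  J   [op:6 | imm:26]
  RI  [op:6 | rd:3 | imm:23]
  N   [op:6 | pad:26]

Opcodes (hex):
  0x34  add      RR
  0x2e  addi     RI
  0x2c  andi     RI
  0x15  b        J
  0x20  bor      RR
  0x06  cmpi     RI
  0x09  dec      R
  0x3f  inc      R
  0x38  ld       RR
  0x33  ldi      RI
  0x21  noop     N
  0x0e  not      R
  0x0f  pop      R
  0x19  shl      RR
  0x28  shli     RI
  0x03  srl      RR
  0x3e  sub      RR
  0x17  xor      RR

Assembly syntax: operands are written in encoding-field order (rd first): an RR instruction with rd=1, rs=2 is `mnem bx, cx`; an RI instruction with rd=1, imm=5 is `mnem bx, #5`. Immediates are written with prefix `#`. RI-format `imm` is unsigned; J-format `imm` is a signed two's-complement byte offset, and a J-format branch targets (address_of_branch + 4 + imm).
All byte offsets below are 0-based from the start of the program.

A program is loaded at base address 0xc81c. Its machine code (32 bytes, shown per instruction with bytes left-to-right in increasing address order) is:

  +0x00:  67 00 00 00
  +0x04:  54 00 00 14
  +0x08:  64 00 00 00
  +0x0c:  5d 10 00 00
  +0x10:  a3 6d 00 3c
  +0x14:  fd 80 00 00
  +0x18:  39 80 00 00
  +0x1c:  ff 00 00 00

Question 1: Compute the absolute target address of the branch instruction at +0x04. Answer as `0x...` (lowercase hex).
0xc838

+0x04: 54 00 00 14 ⇒ word 0x54000014 (big)
  op=0x54000014>>26=0x15 ⇒ b (J)
  imm@[25:0]=0x14 ⇒ #20
  target = base 0xc81c + off 0x04 + 4 + imm 20 = 0xc838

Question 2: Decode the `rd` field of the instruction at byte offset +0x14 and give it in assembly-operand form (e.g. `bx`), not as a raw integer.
[14] fd 80 00 00 → 0xfd800000
  top 6b → 0x3f → inc [R]
  rd: (w>>23)&0x7=0x3 → dx

dx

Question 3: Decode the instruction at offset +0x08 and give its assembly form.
@+08  big-endian(64 00 00 00) = 0x64000000
  top 6b → 0x19 → shl [RR]
  rd@[25:23]=0x0 ⇒ ax
  rs@[22:20]=0x0 ⇒ ax

shl ax, ax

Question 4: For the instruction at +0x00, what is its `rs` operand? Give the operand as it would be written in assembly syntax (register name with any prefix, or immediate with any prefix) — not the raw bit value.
off 0x00: read 67 00 00 00 as big → 0x67000000
  op=0x67000000>>26=0x19 ⇒ shl (RR)
  rd: (w>>23)&0x7=0x6 → bp
  rs: (w>>20)&0x7=0x0 → ax

ax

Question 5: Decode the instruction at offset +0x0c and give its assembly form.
[0c] 5d 10 00 00 → 0x5d100000
  opcode bits[31:26]=0x17: xor/RR
  [25:23] rd=2 = cx
  [22:20] rs=1 = bx

xor cx, bx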